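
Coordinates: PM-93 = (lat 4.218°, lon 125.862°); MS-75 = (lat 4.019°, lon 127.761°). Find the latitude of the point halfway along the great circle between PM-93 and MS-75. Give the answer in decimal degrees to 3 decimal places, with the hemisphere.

Bx = cos φ₂ cos Δλ = 0.996993,  By = cos φ₂ sin Δλ = 0.033056
φₘ = atan2(sin φ₁ + sin φ₂, √((cos φ₁ + Bx)² + By²)) = 4.11906°
λₘ = λ₁ + atan2(By, cos φ₁ + Bx) = 126.81162°

4.119°N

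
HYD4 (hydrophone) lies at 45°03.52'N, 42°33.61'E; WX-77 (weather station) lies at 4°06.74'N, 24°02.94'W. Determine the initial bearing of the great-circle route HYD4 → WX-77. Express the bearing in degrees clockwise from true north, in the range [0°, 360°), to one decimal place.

255.9°

HYD4: φ = +45.05867°, λ = +42.56017°
WX-77: φ = +4.11233°, λ = -24.04900°
Δλ = -66.6092°
y = sin Δλ · cos φ₂ = -0.915455
x = cos φ₁ sin φ₂ − sin φ₁ cos φ₂ cos Δλ = -0.229630
θ = atan2(y, x) = -104.0814° → 255.9186° (mod 360°)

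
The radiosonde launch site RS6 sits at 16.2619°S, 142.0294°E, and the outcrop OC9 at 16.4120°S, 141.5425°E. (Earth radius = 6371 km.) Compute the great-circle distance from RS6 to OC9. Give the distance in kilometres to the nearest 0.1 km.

Δφ = -0.1501°,  Δλ = -0.4869°
a = sin²(Δφ/2) + cos φ₁ cos φ₂ sin²(Δλ/2) = 0.000018
c = 2·arcsin(√a) = 0.008565 rad = 0.4908°
d = R·c = 6371 × 0.008565 = 54.6 km

54.6 km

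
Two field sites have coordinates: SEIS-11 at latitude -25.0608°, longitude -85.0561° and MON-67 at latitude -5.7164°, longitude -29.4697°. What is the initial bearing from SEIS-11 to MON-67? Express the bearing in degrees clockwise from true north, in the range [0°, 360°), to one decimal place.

79.8°

Δλ = 55.5864°
y = sin Δλ · cos φ₂ = 0.820877
x = cos φ₁ sin φ₂ − sin φ₁ cos φ₂ cos Δλ = 0.147973
θ = atan2(y, x) = 79.7815° → 79.7815° (mod 360°)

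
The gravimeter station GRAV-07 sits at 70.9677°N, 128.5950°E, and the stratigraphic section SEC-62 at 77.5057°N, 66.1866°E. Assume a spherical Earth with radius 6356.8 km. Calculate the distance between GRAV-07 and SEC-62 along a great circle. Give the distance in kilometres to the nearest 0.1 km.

1900.9 km

Δφ = 6.5380°,  Δλ = -62.4084°
a = sin²(Δφ/2) + cos φ₁ cos φ₂ sin²(Δλ/2) = 0.022188
c = 2·arcsin(√a) = 0.299028 rad = 17.1331°
d = R·c = 6356.8 × 0.299028 = 1900.9 km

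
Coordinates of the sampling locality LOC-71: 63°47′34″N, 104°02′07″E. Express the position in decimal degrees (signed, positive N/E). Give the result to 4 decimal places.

+63.7928°, +104.0353°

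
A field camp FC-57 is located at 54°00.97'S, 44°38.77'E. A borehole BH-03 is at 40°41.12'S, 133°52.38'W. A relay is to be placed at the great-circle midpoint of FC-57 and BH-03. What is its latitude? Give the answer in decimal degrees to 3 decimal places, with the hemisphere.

FC-57: φ = -54.01617°, λ = +44.64617°
BH-03: φ = -40.68533°, λ = -133.87300°
Bx = cos φ₂ cos Δλ = -0.758048,  By = cos φ₂ sin Δλ = -0.019596
φₘ = atan2(sin φ₁ + sin φ₂, √((cos φ₁ + Bx)² + By²)) = -83.30096°
λₘ = λ₁ + atan2(By, cos φ₁ + Bx) = -128.79697°

83.301°S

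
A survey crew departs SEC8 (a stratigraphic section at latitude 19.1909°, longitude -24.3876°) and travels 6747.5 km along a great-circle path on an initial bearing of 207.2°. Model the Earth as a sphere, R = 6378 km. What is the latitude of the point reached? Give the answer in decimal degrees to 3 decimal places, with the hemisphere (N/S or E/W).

δ = d/R = 6747.5/6378 = 1.057934 rad
φ₂ = arcsin(sin φ₁ cos δ + cos φ₁ sin δ cos θ)
   = arcsin(0.32872·0.49067 + 0.94443·0.87134·-0.88942) = -34.79398°
λ₂ = λ₁ + atan2(sin θ sin δ cos φ₁, cos δ − sin φ₁ sin φ₂) = -53.40030°

34.794°S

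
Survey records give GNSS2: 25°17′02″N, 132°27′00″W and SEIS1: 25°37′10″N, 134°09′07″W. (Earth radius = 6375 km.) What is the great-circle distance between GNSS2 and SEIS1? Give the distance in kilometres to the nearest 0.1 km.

GNSS2: φ = +25.28389°, λ = -132.45000°
SEIS1: φ = +25.61944°, λ = -134.15194°
Δφ = 0.3356°,  Δλ = -1.7019°
a = sin²(Δφ/2) + cos φ₁ cos φ₂ sin²(Δλ/2) = 0.000188
c = 2·arcsin(√a) = 0.027453 rad = 1.5730°
d = R·c = 6375 × 0.027453 = 175.0 km

175.0 km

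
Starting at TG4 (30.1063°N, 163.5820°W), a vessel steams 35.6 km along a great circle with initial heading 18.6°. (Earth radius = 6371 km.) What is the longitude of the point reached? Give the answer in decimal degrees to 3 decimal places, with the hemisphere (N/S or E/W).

163.464°W

δ = d/R = 35.6/6371 = 0.005588 rad
φ₂ = arcsin(sin φ₁ cos δ + cos φ₁ sin δ cos θ)
   = arcsin(0.50161·0.99998 + 0.86510·0.00559·0.94777) = 30.40968°
λ₂ = λ₁ + atan2(sin θ sin δ cos φ₁, cos δ − sin φ₁ sin φ₂) = -163.46359°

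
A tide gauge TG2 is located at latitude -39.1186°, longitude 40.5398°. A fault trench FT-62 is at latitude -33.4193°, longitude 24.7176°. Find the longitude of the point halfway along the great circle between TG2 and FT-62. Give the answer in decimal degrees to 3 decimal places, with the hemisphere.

Bx = cos φ₂ cos Δλ = 0.803039,  By = cos φ₂ sin Δλ = -0.227573
φₘ = atan2(sin φ₁ + sin φ₂, √((cos φ₁ + Bx)² + By²)) = -36.53030°
λₘ = λ₁ + atan2(By, cos φ₁ + Bx) = 32.33791°

32.338°E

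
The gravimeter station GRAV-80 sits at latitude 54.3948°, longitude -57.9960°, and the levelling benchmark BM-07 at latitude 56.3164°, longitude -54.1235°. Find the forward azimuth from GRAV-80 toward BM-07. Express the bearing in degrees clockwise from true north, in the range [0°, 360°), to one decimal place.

47.3°

Δλ = 3.8725°
y = sin Δλ · cos φ₂ = 0.037456
x = cos φ₁ sin φ₂ − sin φ₁ cos φ₂ cos Δλ = 0.034561
θ = atan2(y, x) = 47.3017° → 47.3017° (mod 360°)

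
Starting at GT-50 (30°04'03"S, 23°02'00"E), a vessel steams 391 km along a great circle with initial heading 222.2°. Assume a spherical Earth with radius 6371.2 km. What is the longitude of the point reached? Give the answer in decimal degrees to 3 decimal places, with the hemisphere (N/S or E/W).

20.229°E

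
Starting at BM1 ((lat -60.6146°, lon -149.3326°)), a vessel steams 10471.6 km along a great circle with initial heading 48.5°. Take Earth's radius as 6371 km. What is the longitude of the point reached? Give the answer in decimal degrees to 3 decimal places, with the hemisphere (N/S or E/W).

δ = d/R = 10471.6/6371 = 1.643635 rad
φ₂ = arcsin(sin φ₁ cos δ + cos φ₁ sin δ cos θ)
   = arcsin(-0.87134·-0.07277 + 0.49068·0.99735·0.66262) = 22.81051°
λ₂ = λ₁ + atan2(sin θ sin δ cos φ₁, cos δ − sin φ₁ sin φ₂) = -95.20292°

95.203°W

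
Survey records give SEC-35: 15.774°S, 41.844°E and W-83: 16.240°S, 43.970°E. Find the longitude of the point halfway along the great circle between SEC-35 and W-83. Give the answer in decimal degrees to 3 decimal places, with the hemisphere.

42.906°E

Bx = cos φ₂ cos Δλ = 0.959438,  By = cos φ₂ sin Δλ = 0.035617
φₘ = atan2(sin φ₁ + sin φ₂, √((cos φ₁ + Bx)² + By²)) = -16.00961°
λₘ = λ₁ + atan2(By, cos φ₁ + Bx) = 42.90576°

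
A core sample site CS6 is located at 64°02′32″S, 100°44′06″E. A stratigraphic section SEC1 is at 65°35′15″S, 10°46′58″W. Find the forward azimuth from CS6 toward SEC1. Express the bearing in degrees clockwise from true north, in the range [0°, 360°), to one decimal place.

215.7°

CS6: φ = -64.04222°, λ = +100.73500°
SEC1: φ = -65.58750°, λ = -10.78278°
Δλ = -111.5178°
y = sin Δλ · cos φ₂ = -0.384497
x = cos φ₁ sin φ₂ − sin φ₁ cos φ₂ cos Δλ = -0.534877
θ = atan2(y, x) = -144.2894° → 215.7106° (mod 360°)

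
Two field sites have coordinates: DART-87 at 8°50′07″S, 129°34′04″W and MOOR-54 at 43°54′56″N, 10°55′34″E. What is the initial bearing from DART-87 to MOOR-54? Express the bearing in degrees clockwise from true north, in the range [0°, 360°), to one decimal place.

37.4°

DART-87: φ = -8.83528°, λ = -129.56778°
MOOR-54: φ = +43.91556°, λ = +10.92611°
Δλ = 140.4939°
y = sin Δλ · cos φ₂ = 0.458266
x = cos φ₁ sin φ₂ − sin φ₁ cos φ₂ cos Δλ = 0.599999
θ = atan2(y, x) = 37.3718° → 37.3718° (mod 360°)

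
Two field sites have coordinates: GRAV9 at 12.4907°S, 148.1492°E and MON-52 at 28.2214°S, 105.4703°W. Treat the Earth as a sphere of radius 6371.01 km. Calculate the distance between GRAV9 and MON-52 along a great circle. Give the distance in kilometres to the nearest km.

10905 km

Δφ = -15.7307°,  Δλ = 106.3805°
a = sin²(Δφ/2) + cos φ₁ cos φ₂ sin²(Δλ/2) = 0.570167
c = 2·arcsin(√a) = 1.711596 rad = 98.0672°
d = R·c = 6371.01 × 1.711596 = 10904.6 km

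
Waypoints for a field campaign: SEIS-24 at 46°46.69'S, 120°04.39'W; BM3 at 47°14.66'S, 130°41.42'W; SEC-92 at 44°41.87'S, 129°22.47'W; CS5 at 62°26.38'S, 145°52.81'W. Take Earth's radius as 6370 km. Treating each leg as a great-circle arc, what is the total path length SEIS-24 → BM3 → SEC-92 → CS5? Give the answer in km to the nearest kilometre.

SEIS-24: φ = -46.77817°, λ = -120.07317°
BM3: φ = -47.24433°, λ = -130.69033°
SEC-92: φ = -44.69783°, λ = -129.37450°
CS5: φ = -62.43967°, λ = -145.88017°
SEIS-24→BM3: c = 0.126514 rad, d = 805.90 km
BM3→SEC-92: c = 0.047222 rad, d = 300.81 km
SEC-92→CS5: c = 0.351416 rad, d = 2238.52 km
Total = 805.90 + 300.81 + 2238.52 = 3345.22 km

3345 km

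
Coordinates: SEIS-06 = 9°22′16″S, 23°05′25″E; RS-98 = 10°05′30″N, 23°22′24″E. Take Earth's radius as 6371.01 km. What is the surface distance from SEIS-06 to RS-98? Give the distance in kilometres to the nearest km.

SEIS-06: φ = -9.37111°, λ = +23.09028°
RS-98: φ = +10.09167°, λ = +23.37333°
Δφ = 19.4628°,  Δλ = 0.2831°
a = sin²(Δφ/2) + cos φ₁ cos φ₂ sin²(Δλ/2) = 0.028577
c = 2·arcsin(√a) = 0.339725 rad = 19.4648°
d = R·c = 6371.01 × 0.339725 = 2164.4 km

2164 km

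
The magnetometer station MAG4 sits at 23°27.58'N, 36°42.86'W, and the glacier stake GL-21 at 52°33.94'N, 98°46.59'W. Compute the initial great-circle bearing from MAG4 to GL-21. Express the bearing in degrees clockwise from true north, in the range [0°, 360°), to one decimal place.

MAG4: φ = +23.45967°, λ = -36.71433°
GL-21: φ = +52.56567°, λ = -98.77650°
Δλ = -62.0622°
y = sin Δλ · cos φ₂ = -0.537011
x = cos φ₁ sin φ₂ − sin φ₁ cos φ₂ cos Δλ = 0.615040
θ = atan2(y, x) = -41.1252° → 318.8748° (mod 360°)

318.9°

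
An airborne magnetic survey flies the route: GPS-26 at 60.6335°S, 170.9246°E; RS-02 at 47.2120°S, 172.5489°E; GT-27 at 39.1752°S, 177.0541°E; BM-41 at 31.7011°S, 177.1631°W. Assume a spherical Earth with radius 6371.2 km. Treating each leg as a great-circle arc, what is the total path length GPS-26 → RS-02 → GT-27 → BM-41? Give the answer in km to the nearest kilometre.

GPS-26→RS-02: c = 0.234825 rad, d = 1496.12 km
RS-02→GT-27: c = 0.151463 rad, d = 965.00 km
GT-27→BM-41: c = 0.154118 rad, d = 981.92 km
Total = 1496.12 + 965.00 + 981.92 = 3443.04 km

3443 km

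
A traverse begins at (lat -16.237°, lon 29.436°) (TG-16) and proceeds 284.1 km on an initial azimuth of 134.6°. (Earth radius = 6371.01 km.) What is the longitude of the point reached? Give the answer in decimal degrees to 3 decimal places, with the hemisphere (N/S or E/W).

δ = d/R = 284.1/6371.01 = 0.044593 rad
φ₂ = arcsin(sin φ₁ cos δ + cos φ₁ sin δ cos θ)
   = arcsin(-0.27961·0.99901 + 0.96011·0.04458·-0.70215) = -18.02218°
λ₂ = λ₁ + atan2(sin θ sin δ cos φ₁, cos δ − sin φ₁ sin φ₂) = 31.34879°

31.349°E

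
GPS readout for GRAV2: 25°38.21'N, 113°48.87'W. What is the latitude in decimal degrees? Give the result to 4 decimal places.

25.6368°N

25° + 38.21′/60 = 25 + 0.63683 = 25.6368°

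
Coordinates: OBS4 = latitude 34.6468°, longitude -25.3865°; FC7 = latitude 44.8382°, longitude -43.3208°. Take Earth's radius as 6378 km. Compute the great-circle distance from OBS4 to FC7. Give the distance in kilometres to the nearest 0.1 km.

Δφ = 10.1914°,  Δλ = -17.9343°
a = sin²(Δφ/2) + cos φ₁ cos φ₂ sin²(Δλ/2) = 0.022062
c = 2·arcsin(√a) = 0.298166 rad = 17.0836°
d = R·c = 6378 × 0.298166 = 1901.7 km

1901.7 km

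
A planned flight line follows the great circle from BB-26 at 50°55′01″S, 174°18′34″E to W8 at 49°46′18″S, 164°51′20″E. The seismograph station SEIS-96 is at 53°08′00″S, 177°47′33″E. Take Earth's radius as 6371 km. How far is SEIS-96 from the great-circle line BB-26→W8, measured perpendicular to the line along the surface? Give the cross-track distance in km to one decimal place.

221.4 km

BB-26: φ = -50.91694°, λ = +174.30944°
W8: φ = -49.77167°, λ = +164.85556°
SEIS-96: φ = -53.13333°, λ = +177.79250°
δ₁₃ = central angle BB-26→SEIS-96 = 0.053798 rad  (haversine)
θ₁₃ = bearing BB-26→SEIS-96 = 137.325°,  θ₁₂ = bearing BB-26→W8 = 277.082°
dₓₜ = R·arcsin(sin δ₁₃ · sin(θ₁₃ − θ₁₂)) = 6371·arcsin(0.05377·sin(-139.757°)) = -221.365 km
|dₓₜ| = 221.365 km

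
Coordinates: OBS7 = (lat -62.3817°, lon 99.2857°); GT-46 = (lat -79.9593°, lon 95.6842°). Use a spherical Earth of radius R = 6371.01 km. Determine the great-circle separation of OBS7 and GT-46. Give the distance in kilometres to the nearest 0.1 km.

Δφ = -17.5776°,  Δλ = -3.6015°
a = sin²(Δφ/2) + cos φ₁ cos φ₂ sin²(Δλ/2) = 0.023425
c = 2·arcsin(√a) = 0.307315 rad = 17.6079°
d = R·c = 6371.01 × 0.307315 = 1957.9 km

1957.9 km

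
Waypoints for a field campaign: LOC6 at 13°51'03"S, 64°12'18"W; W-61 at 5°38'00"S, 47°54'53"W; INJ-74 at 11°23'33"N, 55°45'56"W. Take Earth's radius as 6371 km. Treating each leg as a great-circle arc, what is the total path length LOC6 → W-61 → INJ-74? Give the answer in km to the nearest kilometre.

LOC6: φ = -13.85083°, λ = -64.20500°
W-61: φ = -5.63333°, λ = -47.91472°
INJ-74: φ = +11.39250°, λ = -55.76556°
LOC6→W-61: c = 0.314532 rad, d = 2003.89 km
W-61→INJ-74: c = 0.326942 rad, d = 2082.95 km
Total = 2003.89 + 2082.95 = 4086.83 km

4087 km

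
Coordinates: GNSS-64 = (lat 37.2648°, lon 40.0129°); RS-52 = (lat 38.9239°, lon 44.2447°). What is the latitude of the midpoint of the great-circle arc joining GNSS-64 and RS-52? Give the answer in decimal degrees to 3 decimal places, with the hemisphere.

38.113°N

Bx = cos φ₂ cos Δλ = 0.775860,  By = cos φ₂ sin Δλ = 0.057409
φₘ = atan2(sin φ₁ + sin φ₂, √((cos φ₁ + Bx)² + By²)) = 38.11332°
λₘ = λ₁ + atan2(By, cos φ₁ + Bx) = 42.10477°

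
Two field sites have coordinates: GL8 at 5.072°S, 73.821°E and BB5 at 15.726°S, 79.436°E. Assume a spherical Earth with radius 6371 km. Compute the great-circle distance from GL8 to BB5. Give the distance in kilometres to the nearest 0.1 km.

1333.9 km

Δφ = -10.6540°,  Δλ = 5.6150°
a = sin²(Δφ/2) + cos φ₁ cos φ₂ sin²(Δλ/2) = 0.010919
c = 2·arcsin(√a) = 0.209375 rad = 11.9963°
d = R·c = 6371 × 0.209375 = 1333.9 km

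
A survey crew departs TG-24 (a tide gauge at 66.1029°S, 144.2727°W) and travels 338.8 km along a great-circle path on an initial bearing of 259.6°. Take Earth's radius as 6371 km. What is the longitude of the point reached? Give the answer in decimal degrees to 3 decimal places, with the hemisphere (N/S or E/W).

δ = d/R = 338.8/6371 = 0.053178 rad
φ₂ = arcsin(sin φ₁ cos δ + cos φ₁ sin δ cos θ)
   = arcsin(-0.91427·0.99859 + 0.40510·0.05315·-0.18052) = -66.47256°
λ₂ = λ₁ + atan2(sin θ sin δ cos φ₁, cos δ − sin φ₁ sin φ₂) = -151.79813°

151.798°W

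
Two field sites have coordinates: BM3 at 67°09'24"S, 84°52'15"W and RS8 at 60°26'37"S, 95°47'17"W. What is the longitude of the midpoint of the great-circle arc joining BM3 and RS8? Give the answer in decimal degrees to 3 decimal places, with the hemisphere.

90.982°W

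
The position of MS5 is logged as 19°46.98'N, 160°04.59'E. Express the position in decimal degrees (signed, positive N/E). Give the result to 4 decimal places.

lat: 19.7830° N → +19.7830°
lon: 160.0765° E → +160.0765°

+19.7830°, +160.0765°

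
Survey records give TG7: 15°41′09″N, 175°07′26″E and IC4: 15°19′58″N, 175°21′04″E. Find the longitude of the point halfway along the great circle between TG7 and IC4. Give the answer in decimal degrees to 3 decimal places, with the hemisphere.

175.238°E

TG7: φ = +15.68583°, λ = +175.12389°
IC4: φ = +15.33278°, λ = +175.35111°
Bx = cos φ₂ cos Δλ = 0.964399,  By = cos φ₂ sin Δλ = 0.003825
φₘ = atan2(sin φ₁ + sin φ₂, √((cos φ₁ + Bx)² + By²)) = 15.50933°
λₘ = λ₁ + atan2(By, cos φ₁ + Bx) = 175.23760°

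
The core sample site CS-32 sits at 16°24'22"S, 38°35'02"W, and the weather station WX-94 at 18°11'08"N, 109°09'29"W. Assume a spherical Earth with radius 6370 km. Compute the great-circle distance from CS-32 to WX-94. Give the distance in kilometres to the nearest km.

8626 km

CS-32: φ = -16.40611°, λ = -38.58389°
WX-94: φ = +18.18556°, λ = -109.15806°
Δφ = 34.5917°,  Δλ = -70.5742°
a = sin²(Δφ/2) + cos φ₁ cos φ₂ sin²(Δλ/2) = 0.392520
c = 2·arcsin(√a) = 1.354146 rad = 77.5869°
d = R·c = 6370 × 1.354146 = 8625.9 km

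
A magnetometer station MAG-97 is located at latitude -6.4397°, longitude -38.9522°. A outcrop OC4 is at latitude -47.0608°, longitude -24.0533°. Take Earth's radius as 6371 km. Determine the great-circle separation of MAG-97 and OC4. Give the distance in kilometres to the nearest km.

4735 km

Δφ = -40.6211°,  Δλ = 14.8989°
a = sin²(Δφ/2) + cos φ₁ cos φ₂ sin²(Δλ/2) = 0.131863
c = 2·arcsin(√a) = 0.743249 rad = 42.5850°
d = R·c = 6371 × 0.743249 = 4735.2 km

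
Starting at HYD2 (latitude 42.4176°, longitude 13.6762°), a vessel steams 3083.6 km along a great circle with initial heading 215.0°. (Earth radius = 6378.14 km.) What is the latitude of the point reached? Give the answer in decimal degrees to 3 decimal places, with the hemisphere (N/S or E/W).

18.428°N

δ = d/R = 3083.6/6378.14 = 0.483464 rad
φ₂ = arcsin(sin φ₁ cos δ + cos φ₁ sin δ cos θ)
   = arcsin(0.67453·0.88539 + 0.73825·0.46485·-0.81915) = 18.42783°
λ₂ = λ₁ + atan2(sin θ sin δ cos φ₁, cos δ − sin φ₁ sin φ₂) = -2.64592°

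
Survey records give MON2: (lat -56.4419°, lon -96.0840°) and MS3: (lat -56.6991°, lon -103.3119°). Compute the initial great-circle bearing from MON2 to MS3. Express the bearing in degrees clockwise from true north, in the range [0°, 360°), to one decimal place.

Δλ = -7.2279°
y = sin Δλ · cos φ₂ = -0.069078
x = cos φ₁ sin φ₂ − sin φ₁ cos φ₂ cos Δλ = -0.008125
θ = atan2(y, x) = -96.7081° → 263.2919° (mod 360°)

263.3°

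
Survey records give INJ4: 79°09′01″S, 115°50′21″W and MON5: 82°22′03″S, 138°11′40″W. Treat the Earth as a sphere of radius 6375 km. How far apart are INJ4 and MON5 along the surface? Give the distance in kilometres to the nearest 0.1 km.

530.1 km

INJ4: φ = -79.15028°, λ = -115.83917°
MON5: φ = -82.36750°, λ = -138.19444°
Δφ = -3.2172°,  Δλ = -22.3553°
a = sin²(Δφ/2) + cos φ₁ cos φ₂ sin²(Δλ/2) = 0.001728
c = 2·arcsin(√a) = 0.083151 rad = 4.7642°
d = R·c = 6375 × 0.083151 = 530.1 km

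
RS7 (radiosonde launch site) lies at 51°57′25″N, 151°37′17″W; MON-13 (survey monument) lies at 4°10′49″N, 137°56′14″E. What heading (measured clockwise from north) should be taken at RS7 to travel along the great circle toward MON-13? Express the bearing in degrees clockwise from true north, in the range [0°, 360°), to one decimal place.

RS7: φ = +51.95694°, λ = -151.62139°
MON-13: φ = +4.18028°, λ = +137.93722°
Δλ = -70.4414°
y = sin Δλ · cos φ₂ = -0.939793
x = cos φ₁ sin φ₂ − sin φ₁ cos φ₂ cos Δλ = -0.218025
θ = atan2(y, x) = -103.0612° → 256.9388° (mod 360°)

256.9°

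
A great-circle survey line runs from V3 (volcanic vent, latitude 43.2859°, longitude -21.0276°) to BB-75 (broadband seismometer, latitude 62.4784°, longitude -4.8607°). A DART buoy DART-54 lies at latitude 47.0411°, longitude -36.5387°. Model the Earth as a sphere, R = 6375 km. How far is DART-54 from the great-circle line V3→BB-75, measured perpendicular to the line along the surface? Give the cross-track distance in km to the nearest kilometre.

δ₁₃ = central angle V3→DART-54 = 0.201411 rad  (haversine)
θ₁₃ = bearing V3→DART-54 = 294.359°,  θ₁₂ = bearing V3→BB-75 = 20.657°
dₓₜ = R·arcsin(sin δ₁₃ · sin(θ₁₃ − θ₁₂)) = 6375·arcsin(0.20005·sin(273.702°)) = -1281.277 km
|dₓₜ| = 1281.277 km

1281 km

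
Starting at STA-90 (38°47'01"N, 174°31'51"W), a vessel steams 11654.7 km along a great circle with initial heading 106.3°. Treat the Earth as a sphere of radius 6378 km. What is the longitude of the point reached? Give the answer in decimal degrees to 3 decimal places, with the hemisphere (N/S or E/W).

STA-90: φ = +38.78361°, λ = -174.53083°
δ = d/R = 11654.7/6378 = 1.827328 rad
φ₂ = arcsin(sin φ₁ cos δ + cos φ₁ sin δ cos θ)
   = arcsin(0.62638·-0.25373 + 0.77952·0.96728·-0.28067) = -21.74985°
λ₂ = λ₁ + atan2(sin θ sin δ cos φ₁, cos δ − sin φ₁ sin φ₂) = -82.81976°

82.820°W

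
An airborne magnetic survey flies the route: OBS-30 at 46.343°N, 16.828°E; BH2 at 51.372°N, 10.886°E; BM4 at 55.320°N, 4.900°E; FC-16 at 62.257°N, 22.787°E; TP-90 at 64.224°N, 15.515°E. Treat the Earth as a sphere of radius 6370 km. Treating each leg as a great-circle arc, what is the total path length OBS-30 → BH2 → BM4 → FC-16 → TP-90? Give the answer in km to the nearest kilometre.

OBS-30→BH2: c = 0.111097 rad, d = 707.69 km
BH2→BM4: c = 0.092875 rad, d = 591.62 km
BM4→FC-16: c = 0.200953 rad, d = 1280.07 km
FC-16→TP-90: c = 0.066608 rad, d = 424.29 km
Total = 707.69 + 591.62 + 1280.07 + 424.29 = 3003.67 km

3004 km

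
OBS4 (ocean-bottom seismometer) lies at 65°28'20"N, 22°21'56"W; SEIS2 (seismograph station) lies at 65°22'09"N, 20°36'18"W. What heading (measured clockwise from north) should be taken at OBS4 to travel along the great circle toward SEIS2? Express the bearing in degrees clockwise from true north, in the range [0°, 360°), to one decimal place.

97.2°

OBS4: φ = +65.47222°, λ = -22.36556°
SEIS2: φ = +65.36917°, λ = -20.60500°
Δλ = 1.7606°
y = sin Δλ · cos φ₂ = 0.012804
x = cos φ₁ sin φ₂ − sin φ₁ cos φ₂ cos Δλ = -0.001620
θ = atan2(y, x) = 97.2093° → 97.2093° (mod 360°)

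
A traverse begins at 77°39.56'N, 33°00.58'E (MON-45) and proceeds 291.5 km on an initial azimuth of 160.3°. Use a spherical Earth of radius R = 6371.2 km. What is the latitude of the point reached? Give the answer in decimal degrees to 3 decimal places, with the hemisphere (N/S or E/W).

MON-45: φ = +77.65933°, λ = +33.00967°
δ = d/R = 291.5/6371.2 = 0.045753 rad
φ₂ = arcsin(sin φ₁ cos δ + cos φ₁ sin δ cos θ)
   = arcsin(0.97689·0.99895 + 0.21372·0.04574·-0.94147) = 75.16539°
λ₂ = λ₁ + atan2(sin θ sin δ cos φ₁, cos δ − sin φ₁ sin φ₂) = 36.46201°

75.165°N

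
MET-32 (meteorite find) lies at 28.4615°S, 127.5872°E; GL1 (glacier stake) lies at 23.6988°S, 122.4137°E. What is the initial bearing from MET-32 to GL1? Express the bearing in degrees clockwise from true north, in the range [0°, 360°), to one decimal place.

314.5°

Δλ = -5.1735°
y = sin Δλ · cos φ₂ = -0.082568
x = cos φ₁ sin φ₂ − sin φ₁ cos φ₂ cos Δλ = 0.081251
θ = atan2(y, x) = -45.4604° → 314.5396° (mod 360°)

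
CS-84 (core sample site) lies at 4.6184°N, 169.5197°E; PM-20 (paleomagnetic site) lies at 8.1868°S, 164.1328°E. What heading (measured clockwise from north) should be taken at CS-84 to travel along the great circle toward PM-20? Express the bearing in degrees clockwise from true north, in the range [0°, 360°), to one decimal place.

Δλ = -5.3869°
y = sin Δλ · cos φ₂ = -0.092924
x = cos φ₁ sin φ₂ − sin φ₁ cos φ₂ cos Δλ = -0.221285
θ = atan2(y, x) = -157.2211° → 202.7789° (mod 360°)

202.8°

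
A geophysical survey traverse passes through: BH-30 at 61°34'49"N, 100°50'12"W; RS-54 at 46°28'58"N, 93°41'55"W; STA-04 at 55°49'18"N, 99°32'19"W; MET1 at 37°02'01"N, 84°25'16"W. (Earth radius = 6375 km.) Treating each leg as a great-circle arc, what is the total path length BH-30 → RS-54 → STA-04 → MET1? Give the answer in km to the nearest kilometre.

5235 km

BH-30: φ = +61.58028°, λ = -100.83667°
RS-54: φ = +46.48278°, λ = -93.69861°
STA-04: φ = +55.82167°, λ = -99.53861°
MET1: φ = +37.03361°, λ = -84.42111°
BH-30→RS-54: c = 0.273083 rad, d = 1740.90 km
RS-54→STA-04: c = 0.174933 rad, d = 1115.20 km
STA-04→MET1: c = 0.373114 rad, d = 2378.60 km
Total = 1740.90 + 1115.20 + 2378.60 = 5234.70 km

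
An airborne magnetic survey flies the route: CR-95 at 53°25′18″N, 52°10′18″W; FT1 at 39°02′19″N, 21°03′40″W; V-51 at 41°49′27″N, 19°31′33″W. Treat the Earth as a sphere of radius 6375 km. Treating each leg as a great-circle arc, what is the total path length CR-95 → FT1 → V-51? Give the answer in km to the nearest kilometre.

CR-95: φ = +53.42167°, λ = -52.17167°
FT1: φ = +39.03861°, λ = -21.06111°
V-51: φ = +41.82417°, λ = -19.52583°
CR-95→FT1: c = 0.446223 rad, d = 2844.67 km
FT1→V-51: c = 0.052720 rad, d = 336.09 km
Total = 2844.67 + 336.09 = 3180.76 km

3181 km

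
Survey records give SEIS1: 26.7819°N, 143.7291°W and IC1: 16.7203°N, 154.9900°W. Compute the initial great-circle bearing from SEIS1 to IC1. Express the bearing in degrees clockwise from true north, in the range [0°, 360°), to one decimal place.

228.3°

Δλ = -11.2609°
y = sin Δλ · cos φ₂ = -0.187021
x = cos φ₁ sin φ₂ − sin φ₁ cos φ₂ cos Δλ = -0.166399
θ = atan2(y, x) = -131.6606° → 228.3394° (mod 360°)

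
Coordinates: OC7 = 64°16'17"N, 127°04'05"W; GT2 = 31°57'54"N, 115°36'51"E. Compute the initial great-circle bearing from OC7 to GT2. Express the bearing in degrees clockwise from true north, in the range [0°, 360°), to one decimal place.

OC7: φ = +64.27139°, λ = -127.06806°
GT2: φ = +31.96500°, λ = +115.61417°
Δλ = -117.3178°
y = sin Δλ · cos φ₂ = -0.753757
x = cos φ₁ sin φ₂ − sin φ₁ cos φ₂ cos Δλ = 0.580558
θ = atan2(y, x) = -52.3958° → 307.6042° (mod 360°)

307.6°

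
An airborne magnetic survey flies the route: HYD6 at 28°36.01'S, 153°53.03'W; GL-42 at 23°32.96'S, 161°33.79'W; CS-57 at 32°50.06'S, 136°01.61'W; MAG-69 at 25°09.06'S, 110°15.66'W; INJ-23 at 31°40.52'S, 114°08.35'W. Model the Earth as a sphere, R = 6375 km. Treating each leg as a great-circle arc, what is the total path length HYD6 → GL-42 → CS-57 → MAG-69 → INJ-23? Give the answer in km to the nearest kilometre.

HYD6: φ = -28.60017°, λ = -153.88383°
GL-42: φ = -23.54933°, λ = -161.56317°
CS-57: φ = -32.83433°, λ = -136.02683°
MAG-69: φ = -25.15100°, λ = -110.26100°
INJ-23: φ = -31.67533°, λ = -114.13917°
HYD6→GL-42: c = 0.149144 rad, d = 950.80 km
GL-42→CS-57: c = 0.423509 rad, d = 2699.87 km
CS-57→MAG-69: c = 0.414286 rad, d = 2641.07 km
MAG-69→INJ-23: c = 0.128465 rad, d = 818.97 km
Total = 950.80 + 2699.87 + 2641.07 + 818.97 = 7110.70 km

7111 km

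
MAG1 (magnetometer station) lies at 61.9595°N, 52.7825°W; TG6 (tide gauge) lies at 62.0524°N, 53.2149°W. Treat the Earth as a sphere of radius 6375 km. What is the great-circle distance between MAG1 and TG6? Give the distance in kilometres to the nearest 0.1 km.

Δφ = 0.0929°,  Δλ = -0.4324°
a = sin²(Δφ/2) + cos φ₁ cos φ₂ sin²(Δλ/2) = 0.000004
c = 2·arcsin(√a) = 0.003896 rad = 0.2232°
d = R·c = 6375 × 0.003896 = 24.8 km

24.8 km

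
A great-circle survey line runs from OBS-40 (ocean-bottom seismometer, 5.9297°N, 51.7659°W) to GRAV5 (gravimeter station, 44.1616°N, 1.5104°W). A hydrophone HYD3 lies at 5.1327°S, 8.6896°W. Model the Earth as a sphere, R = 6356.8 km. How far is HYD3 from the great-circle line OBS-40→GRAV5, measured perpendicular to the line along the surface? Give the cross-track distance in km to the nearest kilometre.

δ₁₃ = central angle OBS-40→HYD3 = 0.775057 rad  (haversine)
θ₁₃ = bearing OBS-40→HYD3 = 103.566°,  θ₁₂ = bearing OBS-40→GRAV5 = 40.511°
dₓₜ = R·arcsin(sin δ₁₃ · sin(θ₁₃ − θ₁₂)) = 6356.8·arcsin(0.69976·sin(63.055°)) = 4281.845 km
|dₓₜ| = 4281.845 km

4282 km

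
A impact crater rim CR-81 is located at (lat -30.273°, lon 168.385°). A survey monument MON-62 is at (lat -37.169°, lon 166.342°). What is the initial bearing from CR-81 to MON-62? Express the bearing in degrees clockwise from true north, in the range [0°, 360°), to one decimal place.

193.3°

Δλ = -2.0430°
y = sin Δλ · cos φ₂ = -0.028408
x = cos φ₁ sin φ₂ − sin φ₁ cos φ₂ cos Δλ = -0.120323
θ = atan2(y, x) = -166.7160° → 193.2840° (mod 360°)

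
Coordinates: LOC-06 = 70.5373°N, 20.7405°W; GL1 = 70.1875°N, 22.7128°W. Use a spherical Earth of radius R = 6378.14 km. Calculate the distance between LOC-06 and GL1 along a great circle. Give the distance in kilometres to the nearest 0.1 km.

83.4 km

Δφ = -0.3498°,  Δλ = -1.9723°
a = sin²(Δφ/2) + cos φ₁ cos φ₂ sin²(Δλ/2) = 0.000043
c = 2·arcsin(√a) = 0.013080 rad = 0.7494°
d = R·c = 6378.14 × 0.013080 = 83.4 km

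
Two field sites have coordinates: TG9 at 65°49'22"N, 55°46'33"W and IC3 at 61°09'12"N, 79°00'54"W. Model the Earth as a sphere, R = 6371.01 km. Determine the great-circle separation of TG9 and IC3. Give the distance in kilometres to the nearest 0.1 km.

1255.4 km

TG9: φ = +65.82278°, λ = -55.77583°
IC3: φ = +61.15333°, λ = -79.01500°
Δφ = -4.6694°,  Δλ = -23.2392°
a = sin²(Δφ/2) + cos φ₁ cos φ₂ sin²(Δλ/2) = 0.009676
c = 2·arcsin(√a) = 0.197048 rad = 11.2900°
d = R·c = 6371.01 × 0.197048 = 1255.4 km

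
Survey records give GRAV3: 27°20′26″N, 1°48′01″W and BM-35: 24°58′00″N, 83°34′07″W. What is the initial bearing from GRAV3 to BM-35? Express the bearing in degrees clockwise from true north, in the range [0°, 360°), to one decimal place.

GRAV3: φ = +27.34056°, λ = -1.80028°
BM-35: φ = +24.96667°, λ = -83.56861°
Δλ = -81.7683°
y = sin Δλ · cos φ₂ = -0.897214
x = cos φ₁ sin φ₂ − sin φ₁ cos φ₂ cos Δλ = 0.315327
θ = atan2(y, x) = -70.6359° → 289.3641° (mod 360°)

289.4°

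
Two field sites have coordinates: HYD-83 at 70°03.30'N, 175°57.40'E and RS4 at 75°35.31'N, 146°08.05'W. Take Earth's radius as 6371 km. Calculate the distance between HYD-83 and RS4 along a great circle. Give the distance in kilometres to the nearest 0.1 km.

1356.3 km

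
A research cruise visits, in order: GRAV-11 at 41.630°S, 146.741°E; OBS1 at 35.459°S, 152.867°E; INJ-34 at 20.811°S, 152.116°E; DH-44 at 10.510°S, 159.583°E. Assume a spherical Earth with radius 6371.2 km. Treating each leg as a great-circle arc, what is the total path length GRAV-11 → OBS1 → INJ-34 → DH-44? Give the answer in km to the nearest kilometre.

GRAV-11→OBS1: c = 0.136275 rad, d = 868.24 km
OBS1→INJ-34: c = 0.255914 rad, d = 1630.48 km
INJ-34→DH-44: c = 0.219125 rad, d = 1396.09 km
Total = 868.24 + 1630.48 + 1396.09 = 3894.81 km

3895 km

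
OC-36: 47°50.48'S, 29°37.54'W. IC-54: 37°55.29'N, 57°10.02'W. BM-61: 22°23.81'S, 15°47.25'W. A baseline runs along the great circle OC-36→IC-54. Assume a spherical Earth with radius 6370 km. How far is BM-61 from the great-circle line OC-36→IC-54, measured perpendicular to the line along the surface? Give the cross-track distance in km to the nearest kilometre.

OC-36: φ = -47.84133°, λ = -29.62567°
IC-54: φ = +37.92150°, λ = -57.16700°
BM-61: φ = -22.39683°, λ = -15.78750°
δ₁₃ = central angle OC-36→BM-61 = 0.484323 rad  (haversine)
θ₁₃ = bearing OC-36→BM-61 = 28.356°,  θ₁₂ = bearing OC-36→IC-54 = 338.605°
dₓₜ = R·arcsin(sin δ₁₃ · sin(θ₁₃ − θ₁₂)) = 6370·arcsin(0.46561·sin(-310.250°)) = 2314.288 km
|dₓₜ| = 2314.288 km

2314 km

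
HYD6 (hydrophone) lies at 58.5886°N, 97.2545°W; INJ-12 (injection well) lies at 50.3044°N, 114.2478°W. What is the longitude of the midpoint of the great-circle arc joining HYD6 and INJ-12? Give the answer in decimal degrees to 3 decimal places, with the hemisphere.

106.618°W

Bx = cos φ₂ cos Δλ = 0.610822,  By = cos φ₂ sin Δλ = -0.186669
φₘ = atan2(sin φ₁ + sin φ₂, √((cos φ₁ + Bx)² + By²)) = 54.74200°
λₘ = λ₁ + atan2(By, cos φ₁ + Bx) = -106.61840°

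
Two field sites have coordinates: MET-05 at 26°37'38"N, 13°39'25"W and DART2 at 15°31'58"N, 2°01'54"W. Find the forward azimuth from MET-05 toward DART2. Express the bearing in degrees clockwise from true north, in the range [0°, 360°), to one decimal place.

MET-05: φ = +26.62722°, λ = -13.65694°
DART2: φ = +15.53278°, λ = -2.03167°
Δλ = 11.6253°
y = sin Δλ · cos φ₂ = 0.194150
x = cos φ₁ sin φ₂ − sin φ₁ cos φ₂ cos Δλ = -0.183569
θ = atan2(y, x) = 133.3953° → 133.3953° (mod 360°)

133.4°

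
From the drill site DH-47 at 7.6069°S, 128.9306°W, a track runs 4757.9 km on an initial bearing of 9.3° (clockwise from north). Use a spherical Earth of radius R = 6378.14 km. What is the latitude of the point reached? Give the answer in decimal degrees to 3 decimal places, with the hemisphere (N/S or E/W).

34.517°N

δ = d/R = 4757.9/6378.14 = 0.745970 rad
φ₂ = arcsin(sin φ₁ cos δ + cos φ₁ sin δ cos θ)
   = arcsin(-0.13238·0.73443 + 0.99120·0.67868·0.98686) = 34.51686°
λ₂ = λ₁ + atan2(sin θ sin δ cos φ₁, cos δ − sin φ₁ sin φ₂) = -121.28120°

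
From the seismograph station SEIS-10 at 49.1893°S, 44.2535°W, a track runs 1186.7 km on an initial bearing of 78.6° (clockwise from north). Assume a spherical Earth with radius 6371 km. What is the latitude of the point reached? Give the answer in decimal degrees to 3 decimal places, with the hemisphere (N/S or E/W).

46.043°S

δ = d/R = 1186.7/6371 = 0.186266 rad
φ₂ = arcsin(sin φ₁ cos δ + cos φ₁ sin δ cos θ)
   = arcsin(-0.75687·0.98270 + 0.65356·0.18519·0.19766) = -46.04275°
λ₂ = λ₁ + atan2(sin θ sin δ cos φ₁, cos δ − sin φ₁ sin φ₂) = -29.09233°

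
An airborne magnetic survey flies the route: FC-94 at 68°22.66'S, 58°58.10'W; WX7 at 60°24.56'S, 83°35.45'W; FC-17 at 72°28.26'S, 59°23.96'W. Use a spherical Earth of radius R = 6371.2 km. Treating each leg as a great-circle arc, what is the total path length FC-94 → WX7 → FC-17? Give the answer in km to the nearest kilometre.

3156 km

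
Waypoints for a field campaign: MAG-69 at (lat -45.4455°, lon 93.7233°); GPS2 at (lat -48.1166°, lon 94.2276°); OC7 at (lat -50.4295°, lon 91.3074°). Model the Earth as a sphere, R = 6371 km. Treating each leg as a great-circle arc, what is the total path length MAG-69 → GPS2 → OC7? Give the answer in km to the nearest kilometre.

633 km

MAG-69→GPS2: c = 0.047007 rad, d = 299.48 km
GPS2→OC7: c = 0.052292 rad, d = 333.15 km
Total = 299.48 + 333.15 = 632.64 km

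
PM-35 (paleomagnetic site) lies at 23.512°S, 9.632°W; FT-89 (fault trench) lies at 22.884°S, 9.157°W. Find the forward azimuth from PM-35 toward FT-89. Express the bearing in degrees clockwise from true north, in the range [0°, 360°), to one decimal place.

34.9°

Δλ = 0.4750°
y = sin Δλ · cos φ₂ = 0.007638
x = cos φ₁ sin φ₂ − sin φ₁ cos φ₂ cos Δλ = 0.010948
θ = atan2(y, x) = 34.9015° → 34.9015° (mod 360°)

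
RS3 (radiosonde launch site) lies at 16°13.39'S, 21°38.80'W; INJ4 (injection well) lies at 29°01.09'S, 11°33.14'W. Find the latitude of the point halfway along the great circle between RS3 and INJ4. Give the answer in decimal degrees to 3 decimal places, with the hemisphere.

RS3: φ = -16.22317°, λ = -21.64667°
INJ4: φ = -29.01817°, λ = -11.55233°
Bx = cos φ₂ cos Δλ = 0.860930,  By = cos φ₂ sin Δλ = 0.153267
φₘ = atan2(sin φ₁ + sin φ₂, √((cos φ₁ + Bx)² + By²)) = -22.69963°
λₘ = λ₁ + atan2(By, cos φ₁ + Bx) = -16.83591°

22.700°S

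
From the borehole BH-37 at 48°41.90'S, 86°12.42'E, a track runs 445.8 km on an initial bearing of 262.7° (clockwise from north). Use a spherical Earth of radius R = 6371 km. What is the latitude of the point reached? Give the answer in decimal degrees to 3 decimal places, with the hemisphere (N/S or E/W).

49.049°S

BH-37: φ = -48.69833°, λ = +86.20700°
δ = d/R = 445.8/6371 = 0.069973 rad
φ₂ = arcsin(sin φ₁ cos δ + cos φ₁ sin δ cos θ)
   = arcsin(-0.75124·0.99755 + 0.66002·0.06992·-0.12706) = -49.04898°
λ₂ = λ₁ + atan2(sin θ sin δ cos φ₁, cos δ − sin φ₁ sin φ₂) = 80.13315°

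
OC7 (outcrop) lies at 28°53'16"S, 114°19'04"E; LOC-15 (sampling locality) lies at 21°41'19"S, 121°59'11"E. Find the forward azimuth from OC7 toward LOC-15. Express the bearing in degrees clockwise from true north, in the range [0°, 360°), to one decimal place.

45.6°

OC7: φ = -28.88778°, λ = +114.31778°
LOC-15: φ = -21.68861°, λ = +121.98639°
Δλ = 7.6686°
y = sin Δλ · cos φ₂ = 0.123996
x = cos φ₁ sin φ₂ − sin φ₁ cos φ₂ cos Δλ = 0.121304
θ = atan2(y, x) = 45.6288° → 45.6288° (mod 360°)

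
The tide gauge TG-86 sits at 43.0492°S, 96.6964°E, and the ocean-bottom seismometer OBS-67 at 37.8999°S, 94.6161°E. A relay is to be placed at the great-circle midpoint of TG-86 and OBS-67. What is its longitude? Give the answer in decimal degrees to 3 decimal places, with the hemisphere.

Bx = cos φ₂ cos Δλ = 0.788565,  By = cos φ₂ sin Δλ = -0.028644
φₘ = atan2(sin φ₁ + sin φ₂, √((cos φ₁ + Bx)² + By²)) = -40.47921°
λₘ = λ₁ + atan2(By, cos φ₁ + Bx) = 95.61633°

95.616°E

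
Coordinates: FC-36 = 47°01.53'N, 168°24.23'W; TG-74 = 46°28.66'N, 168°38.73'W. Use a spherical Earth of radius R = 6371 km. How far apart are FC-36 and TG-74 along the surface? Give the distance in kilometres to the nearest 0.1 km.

FC-36: φ = +47.02550°, λ = -168.40383°
TG-74: φ = +46.47767°, λ = -168.64550°
Δφ = -0.5478°,  Δλ = -0.2417°
a = sin²(Δφ/2) + cos φ₁ cos φ₂ sin²(Δλ/2) = 0.000025
c = 2·arcsin(√a) = 0.009989 rad = 0.5723°
d = R·c = 6371 × 0.009989 = 63.6 km

63.6 km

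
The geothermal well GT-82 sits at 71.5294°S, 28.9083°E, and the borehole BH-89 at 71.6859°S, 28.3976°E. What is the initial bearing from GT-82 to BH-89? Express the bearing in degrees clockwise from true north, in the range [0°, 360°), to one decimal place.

225.6°

Δλ = -0.5107°
y = sin Δλ · cos φ₂ = -0.002801
x = cos φ₁ sin φ₂ − sin φ₁ cos φ₂ cos Δλ = -0.002743
θ = atan2(y, x) = -134.4057° → 225.5943° (mod 360°)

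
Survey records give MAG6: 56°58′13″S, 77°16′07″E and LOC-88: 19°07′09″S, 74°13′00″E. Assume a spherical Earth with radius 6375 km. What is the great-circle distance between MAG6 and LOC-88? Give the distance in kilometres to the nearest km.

MAG6: φ = -56.97028°, λ = +77.26861°
LOC-88: φ = -19.11917°, λ = +74.21667°
Δφ = 37.8511°,  Δλ = -3.0519°
a = sin²(Δφ/2) + cos φ₁ cos φ₂ sin²(Δλ/2) = 0.105561
c = 2·arcsin(√a) = 0.661816 rad = 37.9193°
d = R·c = 6375 × 0.661816 = 4219.1 km

4219 km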